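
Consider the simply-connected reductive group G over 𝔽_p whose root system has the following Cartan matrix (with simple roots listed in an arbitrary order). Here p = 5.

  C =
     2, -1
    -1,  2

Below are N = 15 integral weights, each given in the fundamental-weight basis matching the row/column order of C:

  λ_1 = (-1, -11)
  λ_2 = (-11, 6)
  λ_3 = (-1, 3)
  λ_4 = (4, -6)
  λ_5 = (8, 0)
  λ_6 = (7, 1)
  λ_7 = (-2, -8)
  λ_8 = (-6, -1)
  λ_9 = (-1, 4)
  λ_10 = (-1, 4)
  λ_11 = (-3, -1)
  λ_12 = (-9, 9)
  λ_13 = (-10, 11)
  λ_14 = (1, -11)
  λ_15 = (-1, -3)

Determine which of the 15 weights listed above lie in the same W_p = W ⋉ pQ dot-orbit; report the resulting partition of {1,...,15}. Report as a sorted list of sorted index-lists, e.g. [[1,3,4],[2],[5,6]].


Type A_2, rank 2, |W|=6; reorder rows/cols to standard.

Alcove-folded reps (p=5, 15 weights, presented ϖ-order):

    λ_1 → (0, 5)
    λ_2 → (0, 2)
    λ_3 → (0, 4)
    λ_4 → (0, 5)
    λ_5 → (0, 4)
    λ_6 → (0, 3)
    λ_7 → (2, 2)
    λ_8 → (0, 5)
    λ_9 → (0, 5)
    λ_10 → (0, 5)
    λ_11 → (0, 2)
    λ_12 → (0, 3)
    λ_13 → (2, 2)
    λ_14 → (0, 3)
    λ_15 → (2, 0)

Linkage partition of the 15 weights (6 classes, p=5):

[[1, 4, 8, 9, 10], [2, 11], [3, 5], [6, 12, 14], [7, 13], [15]]


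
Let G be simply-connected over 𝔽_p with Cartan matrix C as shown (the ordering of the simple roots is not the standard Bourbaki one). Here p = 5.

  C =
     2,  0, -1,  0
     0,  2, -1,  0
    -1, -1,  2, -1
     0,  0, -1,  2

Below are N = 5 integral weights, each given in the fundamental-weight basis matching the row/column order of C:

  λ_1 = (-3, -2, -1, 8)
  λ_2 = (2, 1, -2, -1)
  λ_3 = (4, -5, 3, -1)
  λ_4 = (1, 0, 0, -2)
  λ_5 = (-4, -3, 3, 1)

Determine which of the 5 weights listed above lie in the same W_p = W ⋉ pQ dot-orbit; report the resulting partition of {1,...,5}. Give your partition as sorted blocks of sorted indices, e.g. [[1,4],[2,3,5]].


C ↔ D_4 under row/col permutation; |W(D_4)| = 192.

Folding the 5 weights λ_j+ρ into Ā_5 (reps in the given 4-coord order):

  λ_1 → (2, 1, 0, 1);  λ_2 → (2, 1, 0, 1);  λ_3 → (1, 0, 0, 4);  λ_4 → (2, 1, 0, 1);  λ_5 → (2, 1, 0, 1)

2 distinct reps among the 5 weights ⇒ 2 W_5-linkage classes:

[[1, 2, 4, 5], [3]]


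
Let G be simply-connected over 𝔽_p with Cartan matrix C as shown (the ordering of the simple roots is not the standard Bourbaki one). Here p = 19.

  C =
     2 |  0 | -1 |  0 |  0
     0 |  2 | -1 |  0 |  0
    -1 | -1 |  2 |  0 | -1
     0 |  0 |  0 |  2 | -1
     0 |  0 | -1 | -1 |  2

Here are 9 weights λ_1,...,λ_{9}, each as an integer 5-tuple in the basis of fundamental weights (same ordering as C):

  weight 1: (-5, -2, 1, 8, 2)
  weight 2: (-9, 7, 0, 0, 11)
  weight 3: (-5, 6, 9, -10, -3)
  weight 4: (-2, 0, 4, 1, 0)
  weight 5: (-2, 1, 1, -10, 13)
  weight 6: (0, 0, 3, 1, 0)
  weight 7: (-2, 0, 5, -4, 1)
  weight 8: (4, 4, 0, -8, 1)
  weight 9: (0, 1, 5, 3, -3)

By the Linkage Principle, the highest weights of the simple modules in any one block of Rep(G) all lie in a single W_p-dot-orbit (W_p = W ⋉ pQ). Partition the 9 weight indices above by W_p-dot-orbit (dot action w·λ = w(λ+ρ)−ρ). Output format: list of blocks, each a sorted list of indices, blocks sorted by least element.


C ↔ D_5 under row/col permutation; |W(D_5)| = 1920.

Each λ_j+ρ reduced to Ā_19; 5-tuples below use C's row order:

    λ_1+ρ ↦ (1, 2, 1, 9, 0)
    λ_2+ρ ↦ (1, 1, 4, 2, 1)
    λ_3+ρ ↦ (1, 2, 4, 2, 2)
    λ_4+ρ ↦ (1, 1, 4, 2, 1)
    λ_5+ρ ↦ (1, 2, 1, 9, 0)
    λ_6+ρ ↦ (1, 1, 4, 2, 1)
    λ_7+ρ ↦ (1, 1, 4, 2, 1)
    λ_8+ρ ↦ (1, 1, 4, 2, 1)
    λ_9+ρ ↦ (1, 2, 4, 2, 2)

These 9 weights hit 3 W_19-dot-orbits; sizes (2, 5, 2):

[[1, 5], [2, 4, 6, 7, 8], [3, 9]]


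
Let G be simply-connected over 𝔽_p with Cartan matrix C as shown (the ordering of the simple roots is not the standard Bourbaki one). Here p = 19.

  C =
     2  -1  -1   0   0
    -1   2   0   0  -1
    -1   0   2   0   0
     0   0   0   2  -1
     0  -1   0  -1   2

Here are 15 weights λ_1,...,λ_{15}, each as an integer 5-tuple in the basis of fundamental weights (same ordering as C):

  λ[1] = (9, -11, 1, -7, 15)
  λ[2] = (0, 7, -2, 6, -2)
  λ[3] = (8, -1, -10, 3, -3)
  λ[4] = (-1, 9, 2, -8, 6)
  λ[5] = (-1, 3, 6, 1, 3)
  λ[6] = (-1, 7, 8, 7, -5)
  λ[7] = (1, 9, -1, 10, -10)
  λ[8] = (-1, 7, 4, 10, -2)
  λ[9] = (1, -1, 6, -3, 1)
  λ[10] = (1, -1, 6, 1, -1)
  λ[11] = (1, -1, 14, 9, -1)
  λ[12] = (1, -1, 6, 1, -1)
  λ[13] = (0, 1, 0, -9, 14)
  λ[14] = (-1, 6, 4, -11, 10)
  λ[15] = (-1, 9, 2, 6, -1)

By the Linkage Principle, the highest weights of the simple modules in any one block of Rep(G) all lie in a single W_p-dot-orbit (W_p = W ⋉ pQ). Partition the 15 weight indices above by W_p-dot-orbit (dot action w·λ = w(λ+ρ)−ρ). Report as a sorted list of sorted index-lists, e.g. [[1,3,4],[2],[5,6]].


A_5 Cartan matrix, 5 simple roots permuted; ρ=(1,1,1,1,1).

Alcove-folded reps (p=19, 15 weights, presented ϖ-order):

  1: (0, 10, 2, 6, 0)
  2: (0, 7, 1, 6, 1)
  3: (2, 0, 7, 2, 0)
  4: (0, 10, 2, 6, 0)
  5: (0, 4, 7, 2, 4)
  6: (0, 4, 7, 2, 4)
  7: (2, 1, 0, 2, 9)
  8: (0, 7, 1, 6, 1)
  9: (2, 0, 7, 2, 0)
  10: (2, 0, 7, 2, 0)
  11: (2, 0, 7, 2, 0)
  12: (2, 0, 7, 2, 0)
  13: (1, 2, 1, 8, 7)
  14: (0, 7, 1, 6, 1)
  15: (0, 10, 2, 6, 0)

The 15 indices split into 6 linkage classes (same alcove rep ⇔ same W_19-dot-orbit):

[[1, 4, 15], [2, 8, 14], [3, 9, 10, 11, 12], [5, 6], [7], [13]]


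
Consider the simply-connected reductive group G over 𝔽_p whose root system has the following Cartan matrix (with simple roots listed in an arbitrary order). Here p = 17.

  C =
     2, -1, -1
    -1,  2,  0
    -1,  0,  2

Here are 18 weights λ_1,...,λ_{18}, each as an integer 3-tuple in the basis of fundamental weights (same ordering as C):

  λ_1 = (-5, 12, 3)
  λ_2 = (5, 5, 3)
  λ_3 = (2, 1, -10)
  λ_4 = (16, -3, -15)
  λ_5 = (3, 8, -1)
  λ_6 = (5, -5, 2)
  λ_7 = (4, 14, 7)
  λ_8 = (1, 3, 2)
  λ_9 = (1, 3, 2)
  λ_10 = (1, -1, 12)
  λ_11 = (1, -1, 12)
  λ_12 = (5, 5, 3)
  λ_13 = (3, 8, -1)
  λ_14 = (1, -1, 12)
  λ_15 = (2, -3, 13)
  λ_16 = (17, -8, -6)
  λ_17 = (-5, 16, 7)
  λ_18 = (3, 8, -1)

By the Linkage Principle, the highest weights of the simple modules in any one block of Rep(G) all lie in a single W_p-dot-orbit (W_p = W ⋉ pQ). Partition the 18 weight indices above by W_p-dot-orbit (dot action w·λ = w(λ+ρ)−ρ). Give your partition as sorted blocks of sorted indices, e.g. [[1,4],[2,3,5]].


Root system A_3: the 3×3 matrix C matches after relabeling.

W_17-reps of the 18 weights in Ā_17 (same 3-coord order as C):

  1: (4, 9, 0) · 2: (6, 6, 4) · 3: (2, 4, 3) · 4: (1, 2, 14) · 5: (4, 9, 0) · 6: (2, 4, 3) · 7: (2, 4, 3) · 8: (2, 4, 3) · 9: (2, 4, 3) · 10: (2, 0, 13) · 11: (2, 0, 13) · 12: (6, 6, 4) · 13: (4, 9, 0) · 14: (2, 0, 13) · 15: (1, 2, 14) · 16: (6, 6, 4) · 17: (4, 9, 0) · 18: (4, 9, 0)

Partition of {1..18} into 5 W_17-dot-orbits:

[[1, 5, 13, 17, 18], [2, 12, 16], [3, 6, 7, 8, 9], [4, 15], [10, 11, 14]]


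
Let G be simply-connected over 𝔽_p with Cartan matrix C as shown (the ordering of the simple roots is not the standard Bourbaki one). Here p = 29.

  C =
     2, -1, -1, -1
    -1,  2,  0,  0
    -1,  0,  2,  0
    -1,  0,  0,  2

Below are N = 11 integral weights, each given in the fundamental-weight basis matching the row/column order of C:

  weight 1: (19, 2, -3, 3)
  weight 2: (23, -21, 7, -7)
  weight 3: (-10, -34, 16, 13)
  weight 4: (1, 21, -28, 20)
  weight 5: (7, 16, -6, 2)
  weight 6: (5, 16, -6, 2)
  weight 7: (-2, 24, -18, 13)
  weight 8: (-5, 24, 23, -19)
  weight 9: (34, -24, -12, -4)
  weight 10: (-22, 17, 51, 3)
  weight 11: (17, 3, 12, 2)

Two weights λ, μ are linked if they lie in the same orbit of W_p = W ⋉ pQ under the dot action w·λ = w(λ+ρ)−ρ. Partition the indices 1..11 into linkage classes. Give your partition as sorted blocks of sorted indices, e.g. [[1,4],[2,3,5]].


Dynkin diagram of C (from the 6 off-diagonal −1 entries): D_4.

W_29-reps of the 11 weights in Ā_29 (same 4-coord order as C):

  λ_1+ρ ↦ (2, 3, 2, 4)
  λ_2+ρ ↦ (1, 17, 5, 3)
  λ_3+ρ ↦ (4, 7, 1, 4)
  λ_4+ρ ↦ (2, 3, 2, 4)
  λ_5+ρ ↦ (1, 17, 5, 3)
  λ_6+ρ ↦ (1, 17, 5, 3)
  λ_7+ρ ↦ (4, 7, 1, 4)
  λ_8+ρ ↦ (2, 3, 2, 4)
  λ_9+ρ ↦ (1, 17, 5, 3)
  λ_10+ρ ↦ (1, 17, 5, 3)
  λ_11+ρ ↦ (2, 3, 2, 4)

Partition of {1..11} into 3 W_29-dot-orbits:

[[1, 4, 8, 11], [2, 5, 6, 9, 10], [3, 7]]


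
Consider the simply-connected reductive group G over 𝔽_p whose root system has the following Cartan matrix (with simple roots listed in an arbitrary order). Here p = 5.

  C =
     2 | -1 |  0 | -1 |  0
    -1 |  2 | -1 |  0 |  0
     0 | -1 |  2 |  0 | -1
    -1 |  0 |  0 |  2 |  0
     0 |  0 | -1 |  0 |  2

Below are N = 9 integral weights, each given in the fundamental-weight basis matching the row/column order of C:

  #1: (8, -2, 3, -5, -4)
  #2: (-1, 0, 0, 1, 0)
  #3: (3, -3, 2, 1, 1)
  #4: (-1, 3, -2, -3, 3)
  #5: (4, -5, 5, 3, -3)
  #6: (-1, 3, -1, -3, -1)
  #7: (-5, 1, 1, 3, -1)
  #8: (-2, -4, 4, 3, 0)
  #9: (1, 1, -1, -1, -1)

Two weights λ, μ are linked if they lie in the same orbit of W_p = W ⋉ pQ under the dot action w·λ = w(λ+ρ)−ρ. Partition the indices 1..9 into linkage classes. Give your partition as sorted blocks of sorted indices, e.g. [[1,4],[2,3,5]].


Dynkin diagram of C (from the 8 off-diagonal −1 entries): A_5.

Alcove-folded reps (p=5, 9 weights, presented ϖ-order):

  [1] (2, 1, 1, 1, 0);  [2] (0, 1, 1, 2, 1);  [3] (0, 1, 1, 2, 1);  [4] (0, 1, 1, 2, 1);  [5] (0, 1, 3, 1, 0);  [6] (2, 2, 0, 0, 0);  [7] (2, 2, 0, 0, 0);  [8] (2, 1, 1, 1, 0);  [9] (2, 2, 0, 0, 0)

These 9 weights hit 4 W_5-dot-orbits; sizes (2, 3, 1, 3):

[[1, 8], [2, 3, 4], [5], [6, 7, 9]]


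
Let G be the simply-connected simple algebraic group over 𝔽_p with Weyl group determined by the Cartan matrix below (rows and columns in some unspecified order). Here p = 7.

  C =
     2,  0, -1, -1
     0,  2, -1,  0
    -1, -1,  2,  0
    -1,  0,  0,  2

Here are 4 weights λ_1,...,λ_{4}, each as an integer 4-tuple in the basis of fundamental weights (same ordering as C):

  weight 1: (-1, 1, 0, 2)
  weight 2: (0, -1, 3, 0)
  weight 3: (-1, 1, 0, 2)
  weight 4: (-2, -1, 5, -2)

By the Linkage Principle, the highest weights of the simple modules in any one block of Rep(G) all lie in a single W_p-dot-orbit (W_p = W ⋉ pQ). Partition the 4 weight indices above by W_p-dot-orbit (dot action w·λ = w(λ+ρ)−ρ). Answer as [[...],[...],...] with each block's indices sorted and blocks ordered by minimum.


Type A_4, rank 4, |W|=120; reorder rows/cols to standard.

Each λ_j+ρ reduced to Ā_7; 4-tuples below use C's row order:

  λ_1+ρ ↦ (0, 2, 1, 3) · λ_2+ρ ↦ (1, 0, 4, 1) · λ_3+ρ ↦ (0, 2, 1, 3) · λ_4+ρ ↦ (1, 0, 4, 1)

Linkage partition of the 4 weights (2 classes, p=7):

[[1, 3], [2, 4]]


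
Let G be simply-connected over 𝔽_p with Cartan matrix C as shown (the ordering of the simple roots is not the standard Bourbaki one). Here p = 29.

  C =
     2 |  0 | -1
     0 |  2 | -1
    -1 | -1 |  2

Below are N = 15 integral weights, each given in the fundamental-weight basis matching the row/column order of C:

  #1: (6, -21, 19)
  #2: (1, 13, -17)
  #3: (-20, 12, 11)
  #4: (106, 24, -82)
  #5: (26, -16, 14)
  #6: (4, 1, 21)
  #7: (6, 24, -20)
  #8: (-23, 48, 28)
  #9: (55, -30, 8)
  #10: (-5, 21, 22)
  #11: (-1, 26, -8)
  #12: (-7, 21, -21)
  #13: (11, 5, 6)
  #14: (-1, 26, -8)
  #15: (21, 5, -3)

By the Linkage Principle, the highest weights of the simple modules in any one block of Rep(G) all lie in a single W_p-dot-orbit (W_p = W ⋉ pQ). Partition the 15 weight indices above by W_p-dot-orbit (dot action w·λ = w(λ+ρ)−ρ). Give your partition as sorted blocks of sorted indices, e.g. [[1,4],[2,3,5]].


Cartan matrix: type A_3 (|W|=24); un-permuting the 3 rows.

Ā_29 reps of the 15 weights (A_3, coords as presented):

  λ_1 → (7, 20, 0)
  λ_2 → (14, 2, 0)
  λ_3 → (12, 6, 7)
  λ_4 → (20, 4, 2)
  λ_5 → (14, 2, 0)
  λ_6 → (5, 2, 22)
  λ_7 → (12, 6, 7)
  λ_8 → (7, 20, 0)
  λ_9 → (7, 20, 0)
  λ_10 → (12, 6, 7)
  λ_11 → (7, 20, 0)
  λ_12 → (20, 4, 2)
  λ_13 → (12, 6, 7)
  λ_14 → (7, 20, 0)
  λ_15 → (20, 4, 2)

Grouping the 15 weights by Ā_29-representative: 5 linkage classes.

[[1, 8, 9, 11, 14], [2, 5], [3, 7, 10, 13], [4, 12, 15], [6]]


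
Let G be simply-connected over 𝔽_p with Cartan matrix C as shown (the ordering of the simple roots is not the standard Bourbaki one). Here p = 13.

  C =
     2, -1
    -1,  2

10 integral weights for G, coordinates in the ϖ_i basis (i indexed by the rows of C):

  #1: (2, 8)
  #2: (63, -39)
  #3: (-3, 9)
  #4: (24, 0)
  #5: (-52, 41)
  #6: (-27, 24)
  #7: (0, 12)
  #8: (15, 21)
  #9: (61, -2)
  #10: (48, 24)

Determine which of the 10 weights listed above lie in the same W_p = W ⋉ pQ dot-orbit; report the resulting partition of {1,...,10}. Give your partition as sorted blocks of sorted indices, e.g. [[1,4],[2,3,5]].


A_2 Cartan matrix, 2 simple roots permuted; ρ=(1,1).

λ_j+ρ reflected into Ā_13 (⟨·,θ^∨⟩≤13); 2-tuples as given:

    [1] (3, 9)
    [2] (0, 12)
    [3] (2, 8)
    [4] (0, 12)
    [5] (3, 9)
    [6] (0, 12)
    [7] (0, 12)
    [8] (3, 9)
    [9] (3, 9)
    [10] (3, 9)

The 10 indices split into 3 linkage classes (same alcove rep ⇔ same W_13-dot-orbit):

[[1, 5, 8, 9, 10], [2, 4, 6, 7], [3]]


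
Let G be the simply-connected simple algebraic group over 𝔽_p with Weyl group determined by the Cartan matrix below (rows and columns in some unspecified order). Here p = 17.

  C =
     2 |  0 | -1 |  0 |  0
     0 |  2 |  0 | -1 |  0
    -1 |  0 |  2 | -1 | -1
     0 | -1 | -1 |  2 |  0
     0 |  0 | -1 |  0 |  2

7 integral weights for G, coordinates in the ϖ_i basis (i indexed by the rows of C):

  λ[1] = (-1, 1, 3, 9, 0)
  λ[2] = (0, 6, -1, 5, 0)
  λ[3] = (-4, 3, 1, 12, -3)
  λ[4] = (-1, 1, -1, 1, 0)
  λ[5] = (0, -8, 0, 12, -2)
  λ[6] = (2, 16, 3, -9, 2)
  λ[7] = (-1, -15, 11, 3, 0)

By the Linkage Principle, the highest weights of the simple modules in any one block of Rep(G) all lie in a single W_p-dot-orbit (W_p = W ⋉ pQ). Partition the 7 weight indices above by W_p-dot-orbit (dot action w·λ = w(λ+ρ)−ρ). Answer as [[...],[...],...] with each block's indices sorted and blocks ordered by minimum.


Cartan matrix: type D_5 (|W|=1920); un-permuting the 5 rows.

Folding the 7 weights λ_j+ρ into Ā_17 (reps in the given 5-coord order):

    1: (0, 2, 0, 2, 1)
    2: (1, 7, 0, 2, 1)
    3: (0, 2, 0, 2, 1)
    4: (0, 2, 0, 2, 1)
    5: (1, 7, 0, 2, 1)
    6: (1, 7, 0, 2, 1)
    7: (0, 2, 0, 2, 1)

These 7 weights hit 2 W_17-dot-orbits; sizes (4, 3):

[[1, 3, 4, 7], [2, 5, 6]]


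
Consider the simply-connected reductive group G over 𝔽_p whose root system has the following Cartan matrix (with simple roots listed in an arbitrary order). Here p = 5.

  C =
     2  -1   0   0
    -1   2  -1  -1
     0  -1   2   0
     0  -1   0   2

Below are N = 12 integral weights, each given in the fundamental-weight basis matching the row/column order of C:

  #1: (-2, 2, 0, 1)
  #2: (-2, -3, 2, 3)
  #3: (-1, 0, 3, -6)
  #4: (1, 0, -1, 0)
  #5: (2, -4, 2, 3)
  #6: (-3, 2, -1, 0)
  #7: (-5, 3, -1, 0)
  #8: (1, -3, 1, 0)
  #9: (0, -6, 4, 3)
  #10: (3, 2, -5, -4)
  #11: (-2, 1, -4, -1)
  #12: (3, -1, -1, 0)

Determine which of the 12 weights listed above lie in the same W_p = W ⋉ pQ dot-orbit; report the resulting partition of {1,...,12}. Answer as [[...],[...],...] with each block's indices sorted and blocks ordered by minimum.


Cartan matrix: type D_4 (|W|=192); un-permuting the 4 rows.

Alcove-folded reps (p=5, 12 weights, presented ϖ-order):

  1: (0, 1, 0, 1);  2: (2, 1, 0, 1);  3: (4, 0, 0, 1);  4: (2, 1, 0, 1);  5: (0, 1, 0, 1);  6: (2, 1, 0, 1);  7: (4, 0, 0, 1);  8: (0, 1, 0, 1);  9: (4, 0, 0, 1);  10: (0, 1, 0, 1);  11: (0, 1, 0, 1);  12: (4, 0, 0, 1)

Linkage partition of the 12 weights (3 classes, p=5):

[[1, 5, 8, 10, 11], [2, 4, 6], [3, 7, 9, 12]]


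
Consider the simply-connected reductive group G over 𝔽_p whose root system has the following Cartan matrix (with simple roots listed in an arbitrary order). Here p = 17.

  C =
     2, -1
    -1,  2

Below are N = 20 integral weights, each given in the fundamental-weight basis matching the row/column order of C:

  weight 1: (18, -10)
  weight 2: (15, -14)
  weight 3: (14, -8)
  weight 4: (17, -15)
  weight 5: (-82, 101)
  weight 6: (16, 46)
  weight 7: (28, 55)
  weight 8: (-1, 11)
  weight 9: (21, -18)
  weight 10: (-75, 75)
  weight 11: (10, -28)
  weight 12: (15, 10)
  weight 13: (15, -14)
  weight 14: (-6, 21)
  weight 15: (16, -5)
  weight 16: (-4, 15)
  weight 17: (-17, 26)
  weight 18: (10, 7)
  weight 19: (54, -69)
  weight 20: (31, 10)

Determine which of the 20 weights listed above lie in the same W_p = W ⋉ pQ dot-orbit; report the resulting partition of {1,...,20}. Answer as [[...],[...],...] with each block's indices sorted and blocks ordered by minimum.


Type A_2, rank 2, |W|=6; reorder rows/cols to standard.

Each λ_j+ρ reduced to Ā_17; 2-tuples below use C's row order:

  1: (8, 7)
  2: (3, 13)
  3: (8, 7)
  4: (3, 13)
  5: (13, 4)
  6: (13, 4)
  7: (0, 12)
  8: (0, 12)
  9: (0, 12)
  10: (9, 6)
  11: (6, 1)
  12: (6, 1)
  13: (3, 13)
  14: (0, 12)
  15: (13, 4)
  16: (3, 13)
  17: (6, 1)
  18: (9, 6)
  19: (13, 4)
  20: (9, 6)

6 distinct reps among the 20 weights ⇒ 6 W_17-linkage classes:

[[1, 3], [2, 4, 13, 16], [5, 6, 15, 19], [7, 8, 9, 14], [10, 18, 20], [11, 12, 17]]


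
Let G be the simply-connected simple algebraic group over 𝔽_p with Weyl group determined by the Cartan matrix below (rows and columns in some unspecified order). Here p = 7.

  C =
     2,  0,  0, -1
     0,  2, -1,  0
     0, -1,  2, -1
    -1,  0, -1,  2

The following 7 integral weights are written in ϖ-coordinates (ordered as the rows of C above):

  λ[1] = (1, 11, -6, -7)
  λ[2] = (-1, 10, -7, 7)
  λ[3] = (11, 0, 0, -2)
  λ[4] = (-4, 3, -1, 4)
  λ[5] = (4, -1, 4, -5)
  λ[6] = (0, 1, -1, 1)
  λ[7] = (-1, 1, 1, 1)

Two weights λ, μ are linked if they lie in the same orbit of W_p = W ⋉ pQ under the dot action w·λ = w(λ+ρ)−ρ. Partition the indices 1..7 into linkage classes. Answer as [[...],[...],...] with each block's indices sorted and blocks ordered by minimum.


C ↔ A_4 under row/col permutation; |W(A_4)| = 120.

W_7-reps of the 7 weights in Ā_7 (same 4-coord order as C):

    1: (0, 2, 2, 2)
    2: (1, 0, 1, 4)
    3: (1, 0, 1, 4)
    4: (1, 2, 0, 2)
    5: (1, 0, 1, 4)
    6: (1, 2, 0, 2)
    7: (0, 2, 2, 2)

3 distinct reps among the 7 weights ⇒ 3 W_7-linkage classes:

[[1, 7], [2, 3, 5], [4, 6]]


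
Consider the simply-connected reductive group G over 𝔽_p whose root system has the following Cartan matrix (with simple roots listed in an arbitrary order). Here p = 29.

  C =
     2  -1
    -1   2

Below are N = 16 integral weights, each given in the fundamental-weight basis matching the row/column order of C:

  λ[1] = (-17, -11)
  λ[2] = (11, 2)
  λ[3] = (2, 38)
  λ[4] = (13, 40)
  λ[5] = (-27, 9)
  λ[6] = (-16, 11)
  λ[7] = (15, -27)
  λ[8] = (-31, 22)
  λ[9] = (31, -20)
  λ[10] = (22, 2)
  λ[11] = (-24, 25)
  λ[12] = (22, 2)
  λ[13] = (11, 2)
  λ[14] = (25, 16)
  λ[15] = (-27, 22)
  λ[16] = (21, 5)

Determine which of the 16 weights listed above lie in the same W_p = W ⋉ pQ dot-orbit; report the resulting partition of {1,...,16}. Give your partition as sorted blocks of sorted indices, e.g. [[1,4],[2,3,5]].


A_2 Cartan matrix, 2 simple roots permuted; ρ=(1,1).

Ā_29 reps of the 16 weights (A_2, coords as presented):

  λ_1+ρ ↦ (10, 16);  λ_2+ρ ↦ (12, 3);  λ_3+ρ ↦ (10, 16);  λ_4+ρ ↦ (12, 3);  λ_5+ρ ↦ (10, 16);  λ_6+ρ ↦ (12, 3);  λ_7+ρ ↦ (10, 16);  λ_8+ρ ↦ (22, 6);  λ_9+ρ ↦ (10, 16);  λ_10+ρ ↦ (23, 3);  λ_11+ρ ↦ (23, 3);  λ_12+ρ ↦ (23, 3);  λ_13+ρ ↦ (12, 3);  λ_14+ρ ↦ (12, 3);  λ_15+ρ ↦ (23, 3);  λ_16+ρ ↦ (22, 6)

Partition of {1..16} into 4 W_29-dot-orbits:

[[1, 3, 5, 7, 9], [2, 4, 6, 13, 14], [8, 16], [10, 11, 12, 15]]


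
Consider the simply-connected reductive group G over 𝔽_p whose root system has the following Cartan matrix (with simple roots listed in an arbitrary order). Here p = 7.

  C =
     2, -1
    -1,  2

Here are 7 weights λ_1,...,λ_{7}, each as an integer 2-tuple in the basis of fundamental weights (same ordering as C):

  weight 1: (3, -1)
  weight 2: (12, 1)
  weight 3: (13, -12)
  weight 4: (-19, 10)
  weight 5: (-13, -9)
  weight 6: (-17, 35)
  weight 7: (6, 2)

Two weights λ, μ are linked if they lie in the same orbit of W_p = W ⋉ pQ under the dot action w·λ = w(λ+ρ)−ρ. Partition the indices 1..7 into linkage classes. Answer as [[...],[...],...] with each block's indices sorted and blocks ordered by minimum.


A_2 Cartan matrix, 2 simple roots permuted; ρ=(1,1).

Alcove-folded reps (p=7, 7 weights, presented ϖ-order):

  λ_1 → (4, 0)
  λ_2 → (1, 5)
  λ_3 → (4, 0)
  λ_4 → (4, 0)
  λ_5 → (1, 5)
  λ_6 → (1, 5)
  λ_7 → (4, 0)

Grouping the 7 weights by Ā_7-representative: 2 linkage classes.

[[1, 3, 4, 7], [2, 5, 6]]


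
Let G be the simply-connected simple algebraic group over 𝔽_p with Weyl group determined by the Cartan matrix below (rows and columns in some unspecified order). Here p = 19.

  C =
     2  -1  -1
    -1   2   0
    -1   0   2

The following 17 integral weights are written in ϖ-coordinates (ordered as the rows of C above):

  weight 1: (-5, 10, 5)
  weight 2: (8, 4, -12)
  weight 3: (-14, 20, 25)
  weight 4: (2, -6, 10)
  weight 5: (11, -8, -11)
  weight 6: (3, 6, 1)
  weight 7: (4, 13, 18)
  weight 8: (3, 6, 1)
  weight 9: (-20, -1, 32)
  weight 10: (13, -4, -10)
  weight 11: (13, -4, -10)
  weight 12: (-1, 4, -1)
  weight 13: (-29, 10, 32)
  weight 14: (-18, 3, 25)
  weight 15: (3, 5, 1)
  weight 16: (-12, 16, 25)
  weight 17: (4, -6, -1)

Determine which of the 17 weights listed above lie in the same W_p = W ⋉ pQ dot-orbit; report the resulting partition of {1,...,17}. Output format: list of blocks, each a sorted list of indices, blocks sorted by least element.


Cartan matrix: type A_3 (|W|=24); un-permuting the 3 rows.

Each λ_j+ρ reduced to Ā_19; 3-tuples below use C's row order:

    1: (4, 7, 2)
    2: (2, 3, 9)
    3: (4, 7, 2)
    4: (2, 3, 9)
    5: (5, 2, 5)
    6: (4, 7, 2)
    7: (0, 5, 0)
    8: (4, 7, 2)
    9: (0, 5, 0)
    10: (2, 3, 9)
    11: (2, 3, 9)
    12: (0, 5, 0)
    13: (2, 3, 9)
    14: (4, 6, 2)
    15: (4, 6, 2)
    16: (4, 7, 2)
    17: (0, 5, 0)

Grouping the 17 weights by Ā_19-representative: 5 linkage classes.

[[1, 3, 6, 8, 16], [2, 4, 10, 11, 13], [5], [7, 9, 12, 17], [14, 15]]


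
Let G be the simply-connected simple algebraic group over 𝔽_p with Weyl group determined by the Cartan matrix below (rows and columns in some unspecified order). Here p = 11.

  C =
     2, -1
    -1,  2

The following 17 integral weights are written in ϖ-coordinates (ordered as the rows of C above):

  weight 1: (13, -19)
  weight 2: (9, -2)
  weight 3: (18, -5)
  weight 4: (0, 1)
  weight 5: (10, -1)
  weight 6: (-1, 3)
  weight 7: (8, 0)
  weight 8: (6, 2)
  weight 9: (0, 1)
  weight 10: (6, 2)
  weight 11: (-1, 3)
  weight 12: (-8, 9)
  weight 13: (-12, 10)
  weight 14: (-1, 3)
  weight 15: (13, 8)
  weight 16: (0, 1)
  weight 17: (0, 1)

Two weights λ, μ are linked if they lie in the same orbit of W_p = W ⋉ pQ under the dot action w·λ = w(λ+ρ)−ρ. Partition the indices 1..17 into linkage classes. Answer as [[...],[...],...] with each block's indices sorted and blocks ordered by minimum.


Cartan matrix: type A_2 (|W|=6); un-permuting the 2 rows.

Each λ_j+ρ reduced to Ā_11; 2-tuples below use C's row order:

  λ_1+ρ ↦ (3, 4)
  λ_2+ρ ↦ (9, 1)
  λ_3+ρ ↦ (3, 4)
  λ_4+ρ ↦ (1, 2)
  λ_5+ρ ↦ (11, 0)
  λ_6+ρ ↦ (0, 4)
  λ_7+ρ ↦ (9, 1)
  λ_8+ρ ↦ (7, 3)
  λ_9+ρ ↦ (1, 2)
  λ_10+ρ ↦ (7, 3)
  λ_11+ρ ↦ (0, 4)
  λ_12+ρ ↦ (7, 3)
  λ_13+ρ ↦ (11, 0)
  λ_14+ρ ↦ (0, 4)
  λ_15+ρ ↦ (1, 2)
  λ_16+ρ ↦ (1, 2)
  λ_17+ρ ↦ (1, 2)

6 distinct reps among the 17 weights ⇒ 6 W_11-linkage classes:

[[1, 3], [2, 7], [4, 9, 15, 16, 17], [5, 13], [6, 11, 14], [8, 10, 12]]


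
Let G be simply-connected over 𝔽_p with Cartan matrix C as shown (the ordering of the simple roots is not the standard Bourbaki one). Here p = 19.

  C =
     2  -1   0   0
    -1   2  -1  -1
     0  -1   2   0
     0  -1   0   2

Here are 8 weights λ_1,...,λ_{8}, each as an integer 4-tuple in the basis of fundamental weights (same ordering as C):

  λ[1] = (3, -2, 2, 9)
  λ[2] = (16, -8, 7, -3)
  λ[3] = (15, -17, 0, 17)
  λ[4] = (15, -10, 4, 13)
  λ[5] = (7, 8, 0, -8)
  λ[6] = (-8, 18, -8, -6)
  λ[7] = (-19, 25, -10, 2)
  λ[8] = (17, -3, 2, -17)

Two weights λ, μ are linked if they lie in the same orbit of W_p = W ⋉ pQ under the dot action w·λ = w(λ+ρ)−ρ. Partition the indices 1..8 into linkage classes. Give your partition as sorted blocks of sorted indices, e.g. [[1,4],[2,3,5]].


C ↔ D_4 under row/col permutation; |W(D_4)| = 192.

Folding the 8 weights λ_j+ρ into Ā_19 (reps in the given 4-coord order):

  λ_1 → (3, 1, 2, 9);  λ_2 → (8, 1, 1, 7);  λ_3 → (0, 1, 15, 2);  λ_4 → (5, 2, 2, 3);  λ_5 → (8, 1, 1, 7);  λ_6 → (7, 0, 7, 5);  λ_7 → (8, 1, 1, 7);  λ_8 → (0, 1, 15, 2)

5 distinct reps among the 8 weights ⇒ 5 W_19-linkage classes:

[[1], [2, 5, 7], [3, 8], [4], [6]]


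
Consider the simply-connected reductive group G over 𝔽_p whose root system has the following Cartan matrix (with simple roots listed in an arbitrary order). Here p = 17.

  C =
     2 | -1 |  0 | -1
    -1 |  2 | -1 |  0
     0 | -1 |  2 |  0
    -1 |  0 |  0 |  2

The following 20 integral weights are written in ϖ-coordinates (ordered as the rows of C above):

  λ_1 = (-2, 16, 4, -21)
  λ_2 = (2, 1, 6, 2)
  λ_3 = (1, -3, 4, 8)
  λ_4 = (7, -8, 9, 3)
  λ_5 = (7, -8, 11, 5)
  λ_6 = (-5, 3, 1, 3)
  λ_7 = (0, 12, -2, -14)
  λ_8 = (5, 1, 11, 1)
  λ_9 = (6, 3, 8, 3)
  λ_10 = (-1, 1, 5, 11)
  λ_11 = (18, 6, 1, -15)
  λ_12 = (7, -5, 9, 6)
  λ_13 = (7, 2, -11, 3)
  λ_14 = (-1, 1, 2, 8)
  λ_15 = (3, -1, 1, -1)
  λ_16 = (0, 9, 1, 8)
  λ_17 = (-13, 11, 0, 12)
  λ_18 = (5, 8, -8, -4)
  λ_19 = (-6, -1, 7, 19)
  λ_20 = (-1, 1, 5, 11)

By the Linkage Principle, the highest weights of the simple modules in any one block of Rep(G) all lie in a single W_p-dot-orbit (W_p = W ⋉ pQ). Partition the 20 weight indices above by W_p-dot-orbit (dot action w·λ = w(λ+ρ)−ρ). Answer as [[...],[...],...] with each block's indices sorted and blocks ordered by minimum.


Root system A_4: the 4×4 matrix C matches after relabeling.

Ā_17 reps of the 20 weights (A_4, coords as presented):

  λ_1 → (12, 0, 1, 1) · λ_2 → (3, 2, 7, 3) · λ_3 → (0, 2, 3, 9) · λ_4 → (1, 7, 3, 4) · λ_5 → (1, 7, 3, 4) · λ_6 → (4, 0, 2, 0) · λ_7 → (12, 0, 1, 1) · λ_8 → (3, 2, 7, 3) · λ_9 → (4, 4, 2, 3) · λ_10 → (0, 2, 3, 9) · λ_11 → (3, 2, 7, 3) · λ_12 → (4, 4, 2, 3) · λ_13 → (1, 7, 3, 4) · λ_14 → (0, 2, 3, 9) · λ_15 → (4, 0, 2, 0) · λ_16 → (1, 7, 3, 4) · λ_17 → (12, 0, 1, 1) · λ_18 → (3, 2, 7, 3) · λ_19 → (0, 2, 3, 9) · λ_20 → (0, 2, 3, 9)

The 20 indices split into 6 linkage classes (same alcove rep ⇔ same W_17-dot-orbit):

[[1, 7, 17], [2, 8, 11, 18], [3, 10, 14, 19, 20], [4, 5, 13, 16], [6, 15], [9, 12]]


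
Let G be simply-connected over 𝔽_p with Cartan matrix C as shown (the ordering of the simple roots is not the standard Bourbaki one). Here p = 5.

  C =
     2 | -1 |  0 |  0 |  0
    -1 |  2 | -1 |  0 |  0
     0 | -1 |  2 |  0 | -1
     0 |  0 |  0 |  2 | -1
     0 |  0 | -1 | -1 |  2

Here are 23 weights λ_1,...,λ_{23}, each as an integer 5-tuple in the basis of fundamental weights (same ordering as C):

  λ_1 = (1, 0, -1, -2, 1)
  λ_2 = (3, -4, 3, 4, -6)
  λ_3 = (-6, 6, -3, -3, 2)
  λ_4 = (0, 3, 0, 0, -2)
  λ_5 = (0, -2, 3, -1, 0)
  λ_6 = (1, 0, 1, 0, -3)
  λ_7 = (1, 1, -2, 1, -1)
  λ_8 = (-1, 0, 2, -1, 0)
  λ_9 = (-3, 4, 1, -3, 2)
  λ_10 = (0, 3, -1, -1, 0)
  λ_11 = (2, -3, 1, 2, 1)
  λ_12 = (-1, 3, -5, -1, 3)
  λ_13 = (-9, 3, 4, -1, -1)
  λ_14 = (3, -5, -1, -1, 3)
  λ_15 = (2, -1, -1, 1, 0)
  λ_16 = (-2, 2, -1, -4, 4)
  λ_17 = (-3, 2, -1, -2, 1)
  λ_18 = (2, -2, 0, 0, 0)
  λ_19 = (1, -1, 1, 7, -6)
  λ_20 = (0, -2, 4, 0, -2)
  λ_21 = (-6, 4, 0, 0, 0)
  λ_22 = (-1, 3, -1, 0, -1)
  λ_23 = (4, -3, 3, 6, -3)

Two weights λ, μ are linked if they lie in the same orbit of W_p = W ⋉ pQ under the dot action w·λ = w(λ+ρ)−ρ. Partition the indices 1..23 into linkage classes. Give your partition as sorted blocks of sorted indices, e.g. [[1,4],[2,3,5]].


Dynkin diagram of C (from the 8 off-diagonal −1 entries): A_5.

Alcove-folded reps (p=5, 23 weights, presented ϖ-order):

  [1] (2, 1, 0, 1, 1)
  [2] (0, 1, 3, 0, 1)
  [3] (2, 0, 0, 1, 1)
  [4] (0, 4, 0, 1, 0)
  [5] (0, 1, 3, 0, 1)
  [6] (2, 1, 0, 1, 1)
  [7] (2, 1, 0, 1, 1)
  [8] (0, 1, 3, 0, 1)
  [9] (2, 0, 0, 0, 2)
  [10] (0, 4, 0, 1, 0)
  [11] (2, 0, 0, 0, 2)
  [12] (0, 0, 4, 0, 0)
  [13] (0, 1, 3, 0, 1)
  [14] (0, 0, 4, 0, 0)
  [15] (2, 0, 0, 1, 1)
  [16] (2, 0, 0, 0, 2)
  [17] (2, 1, 0, 1, 1)
  [18] (2, 1, 0, 1, 1)
  [19] (2, 0, 0, 0, 2)
  [20] (0, 1, 3, 0, 1)
  [21] (2, 0, 0, 1, 1)
  [22] (0, 4, 0, 1, 0)
  [23] (2, 0, 0, 0, 2)

6 distinct reps among the 23 weights ⇒ 6 W_5-linkage classes:

[[1, 6, 7, 17, 18], [2, 5, 8, 13, 20], [3, 15, 21], [4, 10, 22], [9, 11, 16, 19, 23], [12, 14]]


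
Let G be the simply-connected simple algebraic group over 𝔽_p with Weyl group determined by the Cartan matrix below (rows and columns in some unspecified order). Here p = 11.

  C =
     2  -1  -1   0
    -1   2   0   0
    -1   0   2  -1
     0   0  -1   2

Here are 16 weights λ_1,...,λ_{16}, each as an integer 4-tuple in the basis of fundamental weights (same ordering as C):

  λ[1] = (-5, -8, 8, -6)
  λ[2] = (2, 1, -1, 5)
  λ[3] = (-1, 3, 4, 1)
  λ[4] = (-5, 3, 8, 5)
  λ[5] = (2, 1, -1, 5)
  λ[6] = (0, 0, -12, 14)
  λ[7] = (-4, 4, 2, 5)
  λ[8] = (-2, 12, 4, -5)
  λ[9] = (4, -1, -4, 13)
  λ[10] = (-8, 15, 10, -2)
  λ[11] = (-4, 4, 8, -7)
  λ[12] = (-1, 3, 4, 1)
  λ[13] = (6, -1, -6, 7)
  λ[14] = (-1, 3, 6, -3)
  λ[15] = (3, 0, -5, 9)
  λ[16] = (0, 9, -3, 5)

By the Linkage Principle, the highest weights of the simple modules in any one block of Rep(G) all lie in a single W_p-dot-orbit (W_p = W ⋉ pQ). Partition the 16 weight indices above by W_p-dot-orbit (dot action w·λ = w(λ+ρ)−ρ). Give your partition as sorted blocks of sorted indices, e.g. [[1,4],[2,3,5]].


A_4 Cartan matrix, 4 simple roots permuted; ρ=(1,1,1,1).

W_11-reps of the 16 weights in Ā_11 (same 4-coord order as C):

    [1] (0, 4, 5, 2)
    [2] (3, 2, 0, 6)
    [3] (0, 4, 5, 2)
    [4] (0, 4, 5, 2)
    [5] (3, 2, 0, 6)
    [6] (1, 5, 1, 0)
    [7] (3, 2, 0, 6)
    [8] (1, 5, 1, 0)
    [9] (3, 2, 0, 6)
    [10] (2, 0, 5, 3)
    [11] (3, 2, 0, 6)
    [12] (0, 4, 5, 2)
    [13] (2, 0, 5, 3)
    [14] (0, 4, 5, 2)
    [15] (0, 1, 4, 6)
    [16] (1, 5, 1, 0)

Linkage partition of the 16 weights (5 classes, p=11):

[[1, 3, 4, 12, 14], [2, 5, 7, 9, 11], [6, 8, 16], [10, 13], [15]]


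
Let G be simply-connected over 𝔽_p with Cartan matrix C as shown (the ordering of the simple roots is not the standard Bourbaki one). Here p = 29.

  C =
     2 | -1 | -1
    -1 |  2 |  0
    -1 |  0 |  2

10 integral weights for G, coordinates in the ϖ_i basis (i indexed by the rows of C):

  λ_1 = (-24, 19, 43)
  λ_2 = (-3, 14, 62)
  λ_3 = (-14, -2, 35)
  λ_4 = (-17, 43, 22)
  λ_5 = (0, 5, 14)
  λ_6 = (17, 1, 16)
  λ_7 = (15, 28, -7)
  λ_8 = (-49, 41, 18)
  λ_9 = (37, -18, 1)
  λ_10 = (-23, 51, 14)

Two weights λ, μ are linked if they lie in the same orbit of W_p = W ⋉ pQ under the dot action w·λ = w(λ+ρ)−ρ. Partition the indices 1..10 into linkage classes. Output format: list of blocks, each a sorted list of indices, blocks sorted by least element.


Cartan matrix: type A_3 (|W|=24); un-permuting the 3 rows.

Folding the 10 weights λ_j+ρ into Ā_29 (reps in the given 3-coord order):

  λ_1+ρ ↦ (8, 12, 6)
  λ_2+ρ ↦ (11, 3, 13)
  λ_3+ρ ↦ (1, 6, 15)
  λ_4+ρ ↦ (1, 6, 15)
  λ_5+ρ ↦ (1, 6, 15)
  λ_6+ρ ↦ (12, 6, 9)
  λ_7+ρ ↦ (0, 13, 10)
  λ_8+ρ ↦ (0, 13, 10)
  λ_9+ρ ↦ (12, 6, 9)
  λ_10+ρ ↦ (1, 6, 15)

5 distinct reps among the 10 weights ⇒ 5 W_29-linkage classes:

[[1], [2], [3, 4, 5, 10], [6, 9], [7, 8]]


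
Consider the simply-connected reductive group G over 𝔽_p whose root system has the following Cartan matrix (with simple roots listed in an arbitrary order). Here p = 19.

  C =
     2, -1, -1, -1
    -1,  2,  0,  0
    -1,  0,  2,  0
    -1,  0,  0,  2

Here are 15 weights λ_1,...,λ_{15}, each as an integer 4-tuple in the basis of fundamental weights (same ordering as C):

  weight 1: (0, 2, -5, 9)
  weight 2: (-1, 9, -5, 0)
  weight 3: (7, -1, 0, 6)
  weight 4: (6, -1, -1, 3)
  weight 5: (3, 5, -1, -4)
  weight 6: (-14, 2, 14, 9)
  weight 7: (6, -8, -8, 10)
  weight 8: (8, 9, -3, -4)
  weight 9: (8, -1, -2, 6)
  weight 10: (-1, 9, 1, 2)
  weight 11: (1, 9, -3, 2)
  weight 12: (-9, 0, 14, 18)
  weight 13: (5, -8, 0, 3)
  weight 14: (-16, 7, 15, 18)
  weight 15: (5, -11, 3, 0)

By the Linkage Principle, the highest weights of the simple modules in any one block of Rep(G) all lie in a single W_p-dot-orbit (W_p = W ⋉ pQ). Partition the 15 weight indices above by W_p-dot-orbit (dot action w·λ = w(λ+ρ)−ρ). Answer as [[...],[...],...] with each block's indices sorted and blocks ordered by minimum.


C ↔ D_4 under row/col permutation; |W(D_4)| = 192.

W_19-reps of the 15 weights in Ā_19 (same 4-coord order as C):

  λ_1 → (3, 0, 1, 7) · λ_2 → (1, 6, 0, 3) · λ_3 → (3, 0, 1, 7) · λ_4 → (7, 0, 0, 4) · λ_5 → (1, 6, 0, 3) · λ_6 → (0, 10, 2, 3) · λ_7 → (7, 0, 0, 4) · λ_8 → (0, 10, 2, 3) · λ_9 → (3, 0, 1, 7) · λ_10 → (0, 10, 2, 3) · λ_11 → (0, 10, 2, 3) · λ_12 → (7, 0, 0, 4) · λ_13 → (1, 6, 0, 3) · λ_14 → (1, 6, 0, 3) · λ_15 → (1, 6, 0, 3)

The 15 indices split into 4 linkage classes (same alcove rep ⇔ same W_19-dot-orbit):

[[1, 3, 9], [2, 5, 13, 14, 15], [4, 7, 12], [6, 8, 10, 11]]


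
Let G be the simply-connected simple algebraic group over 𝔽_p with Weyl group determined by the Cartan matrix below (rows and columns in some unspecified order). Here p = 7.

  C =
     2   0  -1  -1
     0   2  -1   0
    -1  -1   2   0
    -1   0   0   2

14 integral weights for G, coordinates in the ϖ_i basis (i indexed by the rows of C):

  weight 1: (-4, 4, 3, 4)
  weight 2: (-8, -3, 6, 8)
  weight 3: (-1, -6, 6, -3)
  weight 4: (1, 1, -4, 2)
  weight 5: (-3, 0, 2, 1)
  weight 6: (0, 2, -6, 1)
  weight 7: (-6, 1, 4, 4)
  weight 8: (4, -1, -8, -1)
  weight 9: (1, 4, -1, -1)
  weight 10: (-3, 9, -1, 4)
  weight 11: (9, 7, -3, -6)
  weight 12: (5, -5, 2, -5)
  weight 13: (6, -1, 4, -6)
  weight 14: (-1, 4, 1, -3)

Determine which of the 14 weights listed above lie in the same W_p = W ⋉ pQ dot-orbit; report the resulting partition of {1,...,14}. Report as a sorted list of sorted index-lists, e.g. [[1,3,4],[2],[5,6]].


A_4 Cartan matrix, 4 simple roots permuted; ρ=(1,1,1,1).

Folding the 14 weights λ_j+ρ into Ā_7 (reps in the given 4-coord order):

  [1] (1, 1, 1, 2) · [2] (5, 2, 0, 0) · [3] (2, 5, 0, 0) · [4] (1, 1, 1, 2) · [5] (2, 1, 1, 0) · [6] (1, 1, 1, 2) · [7] (5, 2, 0, 0) · [8] (2, 5, 0, 0) · [9] (2, 5, 0, 0) · [10] (2, 1, 1, 0) · [11] (1, 1, 1, 2) · [12] (1, 1, 1, 2) · [13] (2, 5, 0, 0) · [14] (2, 5, 0, 0)

Linkage partition of the 14 weights (4 classes, p=7):

[[1, 4, 6, 11, 12], [2, 7], [3, 8, 9, 13, 14], [5, 10]]


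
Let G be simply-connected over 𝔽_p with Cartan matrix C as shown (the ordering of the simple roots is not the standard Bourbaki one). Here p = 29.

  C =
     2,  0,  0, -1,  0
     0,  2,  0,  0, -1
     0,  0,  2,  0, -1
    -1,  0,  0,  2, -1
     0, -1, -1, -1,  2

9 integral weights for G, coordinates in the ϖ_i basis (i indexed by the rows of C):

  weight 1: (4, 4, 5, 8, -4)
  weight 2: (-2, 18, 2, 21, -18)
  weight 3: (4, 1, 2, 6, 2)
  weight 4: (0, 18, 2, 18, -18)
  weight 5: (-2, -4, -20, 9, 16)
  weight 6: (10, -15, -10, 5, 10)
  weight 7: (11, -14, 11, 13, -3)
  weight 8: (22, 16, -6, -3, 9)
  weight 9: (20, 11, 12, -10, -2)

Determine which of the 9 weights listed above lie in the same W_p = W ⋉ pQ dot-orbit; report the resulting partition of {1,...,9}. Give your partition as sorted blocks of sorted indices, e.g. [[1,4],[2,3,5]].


D_5 Cartan matrix, 5 simple roots permuted; ρ=(1,1,1,1,1).

λ_j+ρ reflected into Ā_29 (⟨·,θ^∨⟩≤29); 5-tuples as given:

  [1] (5, 2, 3, 6, 3);  [2] (1, 2, 14, 2, 3);  [3] (5, 2, 3, 6, 3);  [4] (1, 2, 14, 2, 3);  [5] (1, 2, 14, 2, 3);  [6] (5, 2, 3, 6, 3);  [7] (5, 2, 3, 6, 3);  [8] (1, 2, 14, 2, 3);  [9] (5, 2, 3, 6, 3)

The 9 indices split into 2 linkage classes (same alcove rep ⇔ same W_29-dot-orbit):

[[1, 3, 6, 7, 9], [2, 4, 5, 8]]


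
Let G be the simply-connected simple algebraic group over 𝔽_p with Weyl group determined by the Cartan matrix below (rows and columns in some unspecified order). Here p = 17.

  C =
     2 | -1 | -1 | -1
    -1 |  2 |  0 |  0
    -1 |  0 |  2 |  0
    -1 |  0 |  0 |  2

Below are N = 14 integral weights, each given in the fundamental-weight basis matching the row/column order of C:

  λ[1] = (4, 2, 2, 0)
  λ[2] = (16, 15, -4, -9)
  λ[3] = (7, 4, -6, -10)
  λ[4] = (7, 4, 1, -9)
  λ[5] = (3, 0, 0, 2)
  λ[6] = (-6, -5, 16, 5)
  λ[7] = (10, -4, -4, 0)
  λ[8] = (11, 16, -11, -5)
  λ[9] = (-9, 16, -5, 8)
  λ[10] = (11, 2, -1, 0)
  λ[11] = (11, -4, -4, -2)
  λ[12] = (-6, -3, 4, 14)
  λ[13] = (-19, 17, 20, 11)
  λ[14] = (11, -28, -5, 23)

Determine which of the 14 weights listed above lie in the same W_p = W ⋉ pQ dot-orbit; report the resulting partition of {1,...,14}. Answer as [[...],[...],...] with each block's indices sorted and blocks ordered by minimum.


Type D_4, rank 4, |W|=192; reorder rows/cols to standard.

Alcove-folded reps (p=17, 14 weights, presented ϖ-order):

  λ_1+ρ ↦ (5, 3, 3, 1) · λ_2+ρ ↦ (0, 5, 8, 3) · λ_3+ρ ↦ (4, 1, 1, 3) · λ_4+ρ ↦ (0, 5, 2, 8) · λ_5+ρ ↦ (4, 1, 1, 3) · λ_6+ρ ↦ (0, 5, 8, 3) · λ_7+ρ ↦ (5, 3, 3, 1) · λ_8+ρ ↦ (0, 5, 2, 8) · λ_9+ρ ↦ (0, 5, 8, 3) · λ_10+ρ ↦ (1, 3, 0, 1) · λ_11+ρ ↦ (5, 3, 3, 1) · λ_12+ρ ↦ (0, 5, 2, 8) · λ_13+ρ ↦ (1, 3, 0, 1) · λ_14+ρ ↦ (0, 5, 2, 8)

Grouping the 14 weights by Ā_17-representative: 5 linkage classes.

[[1, 7, 11], [2, 6, 9], [3, 5], [4, 8, 12, 14], [10, 13]]


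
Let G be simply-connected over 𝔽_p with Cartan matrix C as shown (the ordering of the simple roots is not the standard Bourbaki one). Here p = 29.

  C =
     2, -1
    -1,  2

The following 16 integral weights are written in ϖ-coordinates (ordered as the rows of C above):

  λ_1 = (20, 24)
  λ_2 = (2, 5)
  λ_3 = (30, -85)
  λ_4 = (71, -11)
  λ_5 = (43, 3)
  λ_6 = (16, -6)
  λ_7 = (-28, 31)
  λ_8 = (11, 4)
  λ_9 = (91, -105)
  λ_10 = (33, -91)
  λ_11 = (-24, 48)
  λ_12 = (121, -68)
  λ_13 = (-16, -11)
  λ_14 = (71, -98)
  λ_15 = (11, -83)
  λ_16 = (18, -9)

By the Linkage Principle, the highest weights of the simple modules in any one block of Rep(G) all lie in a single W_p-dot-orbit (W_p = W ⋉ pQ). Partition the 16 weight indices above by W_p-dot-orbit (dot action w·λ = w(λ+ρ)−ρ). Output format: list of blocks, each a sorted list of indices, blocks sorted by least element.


Dynkin diagram of C (from the 2 off-diagonal −1 entries): A_2.

Each λ_j+ρ reduced to Ā_29; 2-tuples below use C's row order:

    λ_1+ρ ↦ (4, 8)
    λ_2+ρ ↦ (3, 6)
    λ_3+ρ ↦ (24, 2)
    λ_4+ρ ↦ (10, 15)
    λ_5+ρ ↦ (10, 15)
    λ_6+ρ ↦ (12, 5)
    λ_7+ρ ↦ (24, 2)
    λ_8+ρ ↦ (12, 5)
    λ_9+ρ ↦ (12, 5)
    λ_10+ρ ↦ (24, 2)
    λ_11+ρ ↦ (3, 6)
    λ_12+ρ ↦ (3, 6)
    λ_13+ρ ↦ (10, 15)
    λ_14+ρ ↦ (10, 15)
    λ_15+ρ ↦ (12, 5)
    λ_16+ρ ↦ (11, 8)

6 distinct reps among the 16 weights ⇒ 6 W_29-linkage classes:

[[1], [2, 11, 12], [3, 7, 10], [4, 5, 13, 14], [6, 8, 9, 15], [16]]
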